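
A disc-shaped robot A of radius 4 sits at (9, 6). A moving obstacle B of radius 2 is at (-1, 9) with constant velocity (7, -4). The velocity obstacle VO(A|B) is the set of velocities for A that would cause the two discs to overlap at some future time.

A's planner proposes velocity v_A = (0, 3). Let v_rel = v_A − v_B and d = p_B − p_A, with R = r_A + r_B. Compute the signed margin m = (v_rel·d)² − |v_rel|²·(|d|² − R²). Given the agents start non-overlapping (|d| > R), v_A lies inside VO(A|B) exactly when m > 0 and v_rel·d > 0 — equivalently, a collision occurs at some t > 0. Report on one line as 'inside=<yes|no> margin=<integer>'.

d = (-10, 3),  |d|² = 109;  R = 4+2 = 6,  c = 109−6² = 73
v_rel = (-7, 7),  |v_rel|² = 98;  v_rel·d = (-7)·(-10) + (7)·(3) = 91
98·t² − 182·t + 73 = 0  ⇒  m = 91² − 98·73 = 1127
m = 1127 > 0,  v_rel·d = 91 > 0  ⇒  inside

inside=yes margin=1127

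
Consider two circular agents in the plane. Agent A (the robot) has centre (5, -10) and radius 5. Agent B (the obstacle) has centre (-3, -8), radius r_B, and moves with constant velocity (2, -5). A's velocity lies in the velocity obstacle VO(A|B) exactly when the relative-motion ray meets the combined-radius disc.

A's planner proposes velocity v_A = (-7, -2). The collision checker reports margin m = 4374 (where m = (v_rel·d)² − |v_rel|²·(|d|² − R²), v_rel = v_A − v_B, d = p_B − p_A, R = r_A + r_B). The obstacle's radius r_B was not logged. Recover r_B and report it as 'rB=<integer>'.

m = 4374
d = (-8, 2);  v_rel = (-9, 3),  |v_rel|² = 90
v_rel×d = (-9)·(2) − (3)·(-8) = 6
since m = R²·90 − 6²:  R² = (36 + 4374) / 90 = 49
R = √49 = 7  ⇒  r_B = 7 − 5 = 2

rB=2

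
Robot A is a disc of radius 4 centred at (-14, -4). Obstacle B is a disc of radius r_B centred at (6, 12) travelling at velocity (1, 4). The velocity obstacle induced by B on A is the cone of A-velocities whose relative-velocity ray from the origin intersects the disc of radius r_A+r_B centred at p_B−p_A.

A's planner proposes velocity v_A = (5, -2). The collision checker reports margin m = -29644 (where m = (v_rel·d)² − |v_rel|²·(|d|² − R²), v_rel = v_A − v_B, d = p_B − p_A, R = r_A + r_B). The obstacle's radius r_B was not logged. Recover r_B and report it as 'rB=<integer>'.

m = -29644
d = (20, 16);  v_rel = (4, -6),  |v_rel|² = 52
v_rel×d = (4)·(16) − (-6)·(20) = 184
since m = R²·52 − 184²:  R² = (33856 + -29644) / 52 = 81
R = √81 = 9  ⇒  r_B = 9 − 4 = 5

rB=5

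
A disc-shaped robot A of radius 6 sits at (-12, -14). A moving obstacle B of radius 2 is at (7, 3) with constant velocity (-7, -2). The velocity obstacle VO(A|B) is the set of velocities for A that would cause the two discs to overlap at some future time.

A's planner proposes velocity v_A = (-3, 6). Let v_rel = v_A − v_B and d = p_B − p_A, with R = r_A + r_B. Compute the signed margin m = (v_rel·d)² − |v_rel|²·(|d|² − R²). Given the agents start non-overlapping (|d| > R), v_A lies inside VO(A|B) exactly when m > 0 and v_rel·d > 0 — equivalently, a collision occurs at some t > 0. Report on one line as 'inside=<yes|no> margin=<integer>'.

d = (19, 17),  |d|² = 650;  R = 6+2 = 8,  c = 650−8² = 586
v_rel = (4, 8),  |v_rel|² = 80;  v_rel·d = (4)·(19) + (8)·(17) = 212
80·t² − 424·t + 586 = 0  ⇒  m = 212² − 80·586 = -1936
m = -1936 < 0,  v_rel·d = 212 > 0  ⇒  outside

inside=no margin=-1936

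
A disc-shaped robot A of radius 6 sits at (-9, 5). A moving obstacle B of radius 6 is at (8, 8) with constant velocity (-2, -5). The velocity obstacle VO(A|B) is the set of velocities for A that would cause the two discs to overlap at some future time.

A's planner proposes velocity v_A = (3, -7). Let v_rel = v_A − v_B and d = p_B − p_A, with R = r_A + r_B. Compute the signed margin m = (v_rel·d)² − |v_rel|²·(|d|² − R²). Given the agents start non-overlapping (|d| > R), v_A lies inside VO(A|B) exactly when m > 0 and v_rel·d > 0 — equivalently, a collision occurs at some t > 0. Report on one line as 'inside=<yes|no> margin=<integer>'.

d = (17, 3),  |d|² = 298;  R = 6+6 = 12,  c = 298−12² = 154
v_rel = (5, -2),  |v_rel|² = 29;  v_rel·d = (5)·(17) + (-2)·(3) = 79
29·t² − 158·t + 154 = 0  ⇒  m = 79² − 29·154 = 1775
m = 1775 > 0,  v_rel·d = 79 > 0  ⇒  inside

inside=yes margin=1775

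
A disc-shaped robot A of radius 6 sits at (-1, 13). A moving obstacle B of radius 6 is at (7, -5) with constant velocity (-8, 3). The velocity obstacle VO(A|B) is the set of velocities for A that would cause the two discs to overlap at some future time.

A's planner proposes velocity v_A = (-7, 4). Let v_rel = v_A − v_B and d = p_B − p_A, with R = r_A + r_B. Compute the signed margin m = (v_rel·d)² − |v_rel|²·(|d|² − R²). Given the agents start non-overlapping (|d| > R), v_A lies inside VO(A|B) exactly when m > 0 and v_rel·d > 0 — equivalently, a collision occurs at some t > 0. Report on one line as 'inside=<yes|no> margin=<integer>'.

d = (8, -18),  |d|² = 388;  R = 6+6 = 12,  c = 388−12² = 244
v_rel = (1, 1),  |v_rel|² = 2;  v_rel·d = (1)·(8) + (1)·(-18) = -10
2·t² + 20·t + 244 = 0  ⇒  m = (-10)² − 2·244 = -388
m = -388 < 0,  v_rel·d = -10 < 0  ⇒  outside

inside=no margin=-388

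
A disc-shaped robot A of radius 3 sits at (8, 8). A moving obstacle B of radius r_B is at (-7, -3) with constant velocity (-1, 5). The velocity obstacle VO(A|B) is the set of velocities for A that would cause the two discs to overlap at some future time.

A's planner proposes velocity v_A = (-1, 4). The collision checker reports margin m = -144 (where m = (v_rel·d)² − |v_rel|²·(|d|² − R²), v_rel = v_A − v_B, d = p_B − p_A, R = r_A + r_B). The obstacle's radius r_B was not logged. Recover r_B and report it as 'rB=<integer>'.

m = -144
d = (-15, -11);  v_rel = (0, -1),  |v_rel|² = 1
v_rel×d = (0)·(-11) − (-1)·(-15) = -15
since m = R²·1 − (-15)²:  R² = (225 + -144) / 1 = 81
R = √81 = 9  ⇒  r_B = 9 − 3 = 6

rB=6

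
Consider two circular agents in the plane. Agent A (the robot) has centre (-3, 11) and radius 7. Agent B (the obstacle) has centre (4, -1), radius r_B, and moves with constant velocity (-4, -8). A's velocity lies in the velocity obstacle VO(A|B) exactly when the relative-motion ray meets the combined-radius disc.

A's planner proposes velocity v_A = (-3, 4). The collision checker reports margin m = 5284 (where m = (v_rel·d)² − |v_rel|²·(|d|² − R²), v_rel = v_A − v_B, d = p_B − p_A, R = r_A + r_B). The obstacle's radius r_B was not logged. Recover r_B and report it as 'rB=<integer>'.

m = 5284
d = (7, -12);  v_rel = (1, 12),  |v_rel|² = 145
v_rel×d = (1)·(-12) − (12)·(7) = -96
since m = R²·145 − (-96)²:  R² = (9216 + 5284) / 145 = 100
R = √100 = 10  ⇒  r_B = 10 − 7 = 3

rB=3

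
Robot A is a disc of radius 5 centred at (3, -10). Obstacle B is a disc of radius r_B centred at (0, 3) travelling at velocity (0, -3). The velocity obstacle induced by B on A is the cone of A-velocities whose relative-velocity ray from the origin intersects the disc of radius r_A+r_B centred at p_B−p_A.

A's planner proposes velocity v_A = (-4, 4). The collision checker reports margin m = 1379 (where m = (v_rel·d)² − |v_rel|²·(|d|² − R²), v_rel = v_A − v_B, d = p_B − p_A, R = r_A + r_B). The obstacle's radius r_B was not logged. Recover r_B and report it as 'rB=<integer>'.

m = 1379
d = (-3, 13);  v_rel = (-4, 7),  |v_rel|² = 65
v_rel×d = (-4)·(13) − (7)·(-3) = -31
since m = R²·65 − (-31)²:  R² = (961 + 1379) / 65 = 36
R = √36 = 6  ⇒  r_B = 6 − 5 = 1

rB=1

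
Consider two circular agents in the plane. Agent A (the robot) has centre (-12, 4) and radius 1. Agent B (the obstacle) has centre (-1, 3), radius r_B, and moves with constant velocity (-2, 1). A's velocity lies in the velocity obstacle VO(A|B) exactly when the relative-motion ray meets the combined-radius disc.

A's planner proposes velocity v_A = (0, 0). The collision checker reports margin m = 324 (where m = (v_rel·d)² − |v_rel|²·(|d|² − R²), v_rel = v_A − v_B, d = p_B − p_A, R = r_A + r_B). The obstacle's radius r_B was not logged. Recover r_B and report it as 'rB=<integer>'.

m = 324
d = (11, -1);  v_rel = (2, -1),  |v_rel|² = 5
v_rel×d = (2)·(-1) − (-1)·(11) = 9
since m = R²·5 − 9²:  R² = (81 + 324) / 5 = 81
R = √81 = 9  ⇒  r_B = 9 − 1 = 8

rB=8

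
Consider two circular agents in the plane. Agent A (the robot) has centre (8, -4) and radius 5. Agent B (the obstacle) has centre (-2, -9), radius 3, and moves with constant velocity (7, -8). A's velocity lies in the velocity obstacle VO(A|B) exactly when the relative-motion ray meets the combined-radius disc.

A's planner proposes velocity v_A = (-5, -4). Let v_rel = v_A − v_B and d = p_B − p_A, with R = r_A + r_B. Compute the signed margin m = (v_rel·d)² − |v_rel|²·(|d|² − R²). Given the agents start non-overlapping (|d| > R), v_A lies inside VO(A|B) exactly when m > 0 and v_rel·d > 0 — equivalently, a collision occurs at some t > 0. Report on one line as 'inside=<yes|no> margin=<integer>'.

d = (-10, -5),  |d|² = 125;  R = 5+3 = 8,  c = 125−8² = 61
v_rel = (-12, 4),  |v_rel|² = 160;  v_rel·d = (-12)·(-10) + (4)·(-5) = 100
160·t² − 200·t + 61 = 0  ⇒  m = 100² − 160·61 = 240
m = 240 > 0,  v_rel·d = 100 > 0  ⇒  inside

inside=yes margin=240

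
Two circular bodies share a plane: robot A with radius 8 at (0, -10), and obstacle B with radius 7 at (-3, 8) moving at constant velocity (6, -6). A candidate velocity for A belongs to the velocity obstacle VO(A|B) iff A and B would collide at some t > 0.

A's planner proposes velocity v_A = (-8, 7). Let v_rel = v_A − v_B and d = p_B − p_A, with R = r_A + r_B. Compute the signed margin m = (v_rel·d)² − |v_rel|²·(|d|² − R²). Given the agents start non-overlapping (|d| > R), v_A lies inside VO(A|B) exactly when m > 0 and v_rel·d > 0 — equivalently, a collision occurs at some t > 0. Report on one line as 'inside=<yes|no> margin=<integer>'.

d = (-3, 18),  |d|² = 333;  R = 8+7 = 15,  c = 333−15² = 108
v_rel = (-14, 13),  |v_rel|² = 365;  v_rel·d = (-14)·(-3) + (13)·(18) = 276
365·t² − 552·t + 108 = 0  ⇒  m = 276² − 365·108 = 36756
m = 36756 > 0,  v_rel·d = 276 > 0  ⇒  inside

inside=yes margin=36756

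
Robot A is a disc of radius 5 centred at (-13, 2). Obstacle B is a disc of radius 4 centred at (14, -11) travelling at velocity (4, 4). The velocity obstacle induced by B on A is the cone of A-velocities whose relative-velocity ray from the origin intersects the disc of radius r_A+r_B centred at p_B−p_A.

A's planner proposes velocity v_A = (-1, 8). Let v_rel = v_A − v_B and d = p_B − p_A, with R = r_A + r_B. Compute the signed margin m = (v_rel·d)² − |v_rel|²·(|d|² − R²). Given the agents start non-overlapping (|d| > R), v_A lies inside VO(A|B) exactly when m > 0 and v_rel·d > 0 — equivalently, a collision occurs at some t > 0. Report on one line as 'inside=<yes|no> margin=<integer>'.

d = (27, -13),  |d|² = 898;  R = 5+4 = 9,  c = 898−9² = 817
v_rel = (-5, 4),  |v_rel|² = 41;  v_rel·d = (-5)·(27) + (4)·(-13) = -187
41·t² + 374·t + 817 = 0  ⇒  m = (-187)² − 41·817 = 1472
m = 1472 > 0,  v_rel·d = -187 < 0  ⇒  outside

inside=no margin=1472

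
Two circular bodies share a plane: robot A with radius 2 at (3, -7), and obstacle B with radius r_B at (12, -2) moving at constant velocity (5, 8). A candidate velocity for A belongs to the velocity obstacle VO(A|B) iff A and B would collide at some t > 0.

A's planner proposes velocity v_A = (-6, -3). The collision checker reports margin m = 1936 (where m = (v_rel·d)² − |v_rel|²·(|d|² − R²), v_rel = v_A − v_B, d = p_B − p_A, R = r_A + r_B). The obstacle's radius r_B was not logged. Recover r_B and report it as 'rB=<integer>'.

m = 1936
d = (9, 5);  v_rel = (-11, -11),  |v_rel|² = 242
v_rel×d = (-11)·(5) − (-11)·(9) = 44
since m = R²·242 − 44²:  R² = (1936 + 1936) / 242 = 16
R = √16 = 4  ⇒  r_B = 4 − 2 = 2

rB=2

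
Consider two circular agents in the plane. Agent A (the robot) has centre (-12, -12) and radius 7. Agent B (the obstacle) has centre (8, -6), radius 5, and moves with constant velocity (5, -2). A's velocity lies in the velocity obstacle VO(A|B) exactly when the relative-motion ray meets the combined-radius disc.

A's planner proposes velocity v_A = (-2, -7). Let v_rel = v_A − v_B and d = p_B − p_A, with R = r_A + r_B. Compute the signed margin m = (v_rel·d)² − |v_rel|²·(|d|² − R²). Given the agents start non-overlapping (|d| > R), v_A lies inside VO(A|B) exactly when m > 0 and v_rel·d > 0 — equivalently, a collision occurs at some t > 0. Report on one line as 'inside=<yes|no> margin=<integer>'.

d = (20, 6),  |d|² = 436;  R = 7+5 = 12,  c = 436−12² = 292
v_rel = (-7, -5),  |v_rel|² = 74;  v_rel·d = (-7)·(20) + (-5)·(6) = -170
74·t² + 340·t + 292 = 0  ⇒  m = (-170)² − 74·292 = 7292
m = 7292 > 0,  v_rel·d = -170 < 0  ⇒  outside

inside=no margin=7292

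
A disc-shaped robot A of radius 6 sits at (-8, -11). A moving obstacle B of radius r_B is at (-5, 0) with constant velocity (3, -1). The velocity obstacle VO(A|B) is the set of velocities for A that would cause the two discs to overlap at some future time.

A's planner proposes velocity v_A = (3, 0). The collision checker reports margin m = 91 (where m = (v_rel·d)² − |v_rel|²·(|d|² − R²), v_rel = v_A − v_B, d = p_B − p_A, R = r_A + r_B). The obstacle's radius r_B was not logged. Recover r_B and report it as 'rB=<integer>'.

m = 91
d = (3, 11);  v_rel = (0, 1),  |v_rel|² = 1
v_rel×d = (0)·(11) − (1)·(3) = -3
since m = R²·1 − (-3)²:  R² = (9 + 91) / 1 = 100
R = √100 = 10  ⇒  r_B = 10 − 6 = 4

rB=4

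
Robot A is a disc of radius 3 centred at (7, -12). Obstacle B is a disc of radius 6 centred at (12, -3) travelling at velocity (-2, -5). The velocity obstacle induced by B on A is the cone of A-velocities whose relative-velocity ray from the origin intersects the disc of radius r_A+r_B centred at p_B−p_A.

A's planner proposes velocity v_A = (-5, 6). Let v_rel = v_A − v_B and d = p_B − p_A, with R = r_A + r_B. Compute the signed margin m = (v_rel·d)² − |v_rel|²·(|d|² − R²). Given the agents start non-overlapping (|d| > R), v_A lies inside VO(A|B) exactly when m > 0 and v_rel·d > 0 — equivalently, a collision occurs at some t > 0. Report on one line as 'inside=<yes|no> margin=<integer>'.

d = (5, 9),  |d|² = 106;  R = 3+6 = 9,  c = 106−9² = 25
v_rel = (-3, 11),  |v_rel|² = 130;  v_rel·d = (-3)·(5) + (11)·(9) = 84
130·t² − 168·t + 25 = 0  ⇒  m = 84² − 130·25 = 3806
m = 3806 > 0,  v_rel·d = 84 > 0  ⇒  inside

inside=yes margin=3806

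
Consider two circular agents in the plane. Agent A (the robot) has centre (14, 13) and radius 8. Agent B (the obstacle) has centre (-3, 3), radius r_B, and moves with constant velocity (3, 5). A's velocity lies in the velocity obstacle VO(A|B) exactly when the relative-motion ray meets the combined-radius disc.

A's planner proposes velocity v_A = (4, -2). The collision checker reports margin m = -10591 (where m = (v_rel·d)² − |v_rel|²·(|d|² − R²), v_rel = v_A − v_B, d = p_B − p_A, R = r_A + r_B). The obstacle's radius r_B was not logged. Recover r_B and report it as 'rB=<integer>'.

m = -10591
d = (-17, -10);  v_rel = (1, -7),  |v_rel|² = 50
v_rel×d = (1)·(-10) − (-7)·(-17) = -129
since m = R²·50 − (-129)²:  R² = (16641 + -10591) / 50 = 121
R = √121 = 11  ⇒  r_B = 11 − 8 = 3

rB=3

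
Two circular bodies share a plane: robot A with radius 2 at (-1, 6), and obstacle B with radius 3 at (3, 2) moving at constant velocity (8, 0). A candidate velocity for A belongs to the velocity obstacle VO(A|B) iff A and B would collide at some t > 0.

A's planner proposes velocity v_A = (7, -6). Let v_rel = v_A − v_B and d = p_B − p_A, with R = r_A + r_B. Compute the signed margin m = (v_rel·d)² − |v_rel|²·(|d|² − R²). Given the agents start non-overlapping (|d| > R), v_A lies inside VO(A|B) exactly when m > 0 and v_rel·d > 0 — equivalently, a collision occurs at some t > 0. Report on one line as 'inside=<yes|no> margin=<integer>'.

d = (4, -4),  |d|² = 32;  R = 2+3 = 5,  c = 32−5² = 7
v_rel = (-1, -6),  |v_rel|² = 37;  v_rel·d = (-1)·(4) + (-6)·(-4) = 20
37·t² − 40·t + 7 = 0  ⇒  m = 20² − 37·7 = 141
m = 141 > 0,  v_rel·d = 20 > 0  ⇒  inside

inside=yes margin=141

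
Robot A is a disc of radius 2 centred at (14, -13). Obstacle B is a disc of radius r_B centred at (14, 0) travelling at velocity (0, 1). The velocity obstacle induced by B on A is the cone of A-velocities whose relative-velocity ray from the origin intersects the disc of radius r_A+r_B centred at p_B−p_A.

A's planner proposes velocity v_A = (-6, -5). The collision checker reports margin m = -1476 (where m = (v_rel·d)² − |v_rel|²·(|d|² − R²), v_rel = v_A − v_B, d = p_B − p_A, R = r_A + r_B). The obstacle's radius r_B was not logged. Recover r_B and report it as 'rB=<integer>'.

m = -1476
d = (0, 13);  v_rel = (-6, -6),  |v_rel|² = 72
v_rel×d = (-6)·(13) − (-6)·(0) = -78
since m = R²·72 − (-78)²:  R² = (6084 + -1476) / 72 = 64
R = √64 = 8  ⇒  r_B = 8 − 2 = 6

rB=6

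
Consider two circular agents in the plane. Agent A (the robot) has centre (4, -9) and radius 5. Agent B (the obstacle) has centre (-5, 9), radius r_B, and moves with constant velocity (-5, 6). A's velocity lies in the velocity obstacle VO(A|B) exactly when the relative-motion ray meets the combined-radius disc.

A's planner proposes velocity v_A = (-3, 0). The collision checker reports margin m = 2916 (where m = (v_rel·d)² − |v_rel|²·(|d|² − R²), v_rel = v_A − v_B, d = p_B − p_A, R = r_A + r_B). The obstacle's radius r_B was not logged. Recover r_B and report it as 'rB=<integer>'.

m = 2916
d = (-9, 18);  v_rel = (2, -6),  |v_rel|² = 40
v_rel×d = (2)·(18) − (-6)·(-9) = -18
since m = R²·40 − (-18)²:  R² = (324 + 2916) / 40 = 81
R = √81 = 9  ⇒  r_B = 9 − 5 = 4

rB=4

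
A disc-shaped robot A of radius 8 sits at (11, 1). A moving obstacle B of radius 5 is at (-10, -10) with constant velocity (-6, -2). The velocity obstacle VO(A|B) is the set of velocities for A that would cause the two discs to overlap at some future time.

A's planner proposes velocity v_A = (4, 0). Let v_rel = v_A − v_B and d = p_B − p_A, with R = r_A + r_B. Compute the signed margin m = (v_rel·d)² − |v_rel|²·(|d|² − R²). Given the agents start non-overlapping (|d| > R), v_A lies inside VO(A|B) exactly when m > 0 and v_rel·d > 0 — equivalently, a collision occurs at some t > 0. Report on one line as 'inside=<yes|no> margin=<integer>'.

d = (-21, -11),  |d|² = 562;  R = 8+5 = 13,  c = 562−13² = 393
v_rel = (10, 2),  |v_rel|² = 104;  v_rel·d = (10)·(-21) + (2)·(-11) = -232
104·t² + 464·t + 393 = 0  ⇒  m = (-232)² − 104·393 = 12952
m = 12952 > 0,  v_rel·d = -232 < 0  ⇒  outside

inside=no margin=12952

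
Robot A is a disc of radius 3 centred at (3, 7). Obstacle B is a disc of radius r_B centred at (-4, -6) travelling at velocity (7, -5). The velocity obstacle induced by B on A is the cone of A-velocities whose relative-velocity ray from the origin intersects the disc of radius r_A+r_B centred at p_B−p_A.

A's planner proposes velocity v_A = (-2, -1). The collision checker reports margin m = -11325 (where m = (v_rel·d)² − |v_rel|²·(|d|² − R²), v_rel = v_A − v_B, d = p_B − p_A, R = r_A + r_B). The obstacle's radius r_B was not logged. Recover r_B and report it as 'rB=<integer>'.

m = -11325
d = (-7, -13);  v_rel = (-9, 4),  |v_rel|² = 97
v_rel×d = (-9)·(-13) − (4)·(-7) = 145
since m = R²·97 − 145²:  R² = (21025 + -11325) / 97 = 100
R = √100 = 10  ⇒  r_B = 10 − 3 = 7

rB=7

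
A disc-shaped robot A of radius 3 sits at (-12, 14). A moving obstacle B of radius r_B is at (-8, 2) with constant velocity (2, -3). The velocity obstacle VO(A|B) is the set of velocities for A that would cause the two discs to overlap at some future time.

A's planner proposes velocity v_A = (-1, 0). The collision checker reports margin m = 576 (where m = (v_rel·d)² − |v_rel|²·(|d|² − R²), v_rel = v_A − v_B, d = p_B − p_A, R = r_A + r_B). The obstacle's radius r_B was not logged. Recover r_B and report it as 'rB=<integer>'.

m = 576
d = (4, -12);  v_rel = (-3, 3),  |v_rel|² = 18
v_rel×d = (-3)·(-12) − (3)·(4) = 24
since m = R²·18 − 24²:  R² = (576 + 576) / 18 = 64
R = √64 = 8  ⇒  r_B = 8 − 3 = 5

rB=5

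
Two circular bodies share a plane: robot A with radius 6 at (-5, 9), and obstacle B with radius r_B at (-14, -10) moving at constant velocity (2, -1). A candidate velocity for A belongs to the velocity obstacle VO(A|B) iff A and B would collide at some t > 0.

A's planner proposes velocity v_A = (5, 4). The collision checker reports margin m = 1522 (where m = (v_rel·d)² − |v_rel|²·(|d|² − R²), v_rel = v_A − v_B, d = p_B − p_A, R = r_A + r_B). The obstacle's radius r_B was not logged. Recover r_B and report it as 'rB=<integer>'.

m = 1522
d = (-9, -19);  v_rel = (3, 5),  |v_rel|² = 34
v_rel×d = (3)·(-19) − (5)·(-9) = -12
since m = R²·34 − (-12)²:  R² = (144 + 1522) / 34 = 49
R = √49 = 7  ⇒  r_B = 7 − 6 = 1

rB=1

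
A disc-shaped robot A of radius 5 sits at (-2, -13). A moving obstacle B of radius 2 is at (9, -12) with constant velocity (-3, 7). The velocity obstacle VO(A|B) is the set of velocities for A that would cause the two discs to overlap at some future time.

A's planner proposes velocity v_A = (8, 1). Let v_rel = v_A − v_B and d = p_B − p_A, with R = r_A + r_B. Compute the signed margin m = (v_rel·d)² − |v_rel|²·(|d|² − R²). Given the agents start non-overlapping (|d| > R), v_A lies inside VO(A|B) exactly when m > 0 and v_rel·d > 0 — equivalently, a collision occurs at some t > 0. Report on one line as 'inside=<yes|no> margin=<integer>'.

d = (11, 1),  |d|² = 122;  R = 5+2 = 7,  c = 122−7² = 73
v_rel = (11, -6),  |v_rel|² = 157;  v_rel·d = (11)·(11) + (-6)·(1) = 115
157·t² − 230·t + 73 = 0  ⇒  m = 115² − 157·73 = 1764
m = 1764 > 0,  v_rel·d = 115 > 0  ⇒  inside

inside=yes margin=1764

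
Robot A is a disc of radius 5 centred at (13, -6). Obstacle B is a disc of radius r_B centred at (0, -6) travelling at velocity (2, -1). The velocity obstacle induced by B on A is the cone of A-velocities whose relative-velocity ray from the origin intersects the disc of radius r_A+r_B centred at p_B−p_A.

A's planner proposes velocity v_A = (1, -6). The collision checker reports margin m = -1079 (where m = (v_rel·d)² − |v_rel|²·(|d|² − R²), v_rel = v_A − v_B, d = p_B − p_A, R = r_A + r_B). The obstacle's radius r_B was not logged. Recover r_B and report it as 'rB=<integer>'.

m = -1079
d = (-13, 0);  v_rel = (-1, -5),  |v_rel|² = 26
v_rel×d = (-1)·(0) − (-5)·(-13) = -65
since m = R²·26 − (-65)²:  R² = (4225 + -1079) / 26 = 121
R = √121 = 11  ⇒  r_B = 11 − 5 = 6

rB=6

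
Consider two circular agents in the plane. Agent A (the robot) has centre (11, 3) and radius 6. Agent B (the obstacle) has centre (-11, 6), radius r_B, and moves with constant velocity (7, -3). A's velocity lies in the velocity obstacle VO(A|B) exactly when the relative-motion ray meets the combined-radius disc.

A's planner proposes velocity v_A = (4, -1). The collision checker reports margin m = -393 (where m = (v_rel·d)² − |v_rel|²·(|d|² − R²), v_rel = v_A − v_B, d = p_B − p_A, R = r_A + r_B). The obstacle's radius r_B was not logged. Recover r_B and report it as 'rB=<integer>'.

m = -393
d = (-22, 3);  v_rel = (-3, 2),  |v_rel|² = 13
v_rel×d = (-3)·(3) − (2)·(-22) = 35
since m = R²·13 − 35²:  R² = (1225 + -393) / 13 = 64
R = √64 = 8  ⇒  r_B = 8 − 6 = 2

rB=2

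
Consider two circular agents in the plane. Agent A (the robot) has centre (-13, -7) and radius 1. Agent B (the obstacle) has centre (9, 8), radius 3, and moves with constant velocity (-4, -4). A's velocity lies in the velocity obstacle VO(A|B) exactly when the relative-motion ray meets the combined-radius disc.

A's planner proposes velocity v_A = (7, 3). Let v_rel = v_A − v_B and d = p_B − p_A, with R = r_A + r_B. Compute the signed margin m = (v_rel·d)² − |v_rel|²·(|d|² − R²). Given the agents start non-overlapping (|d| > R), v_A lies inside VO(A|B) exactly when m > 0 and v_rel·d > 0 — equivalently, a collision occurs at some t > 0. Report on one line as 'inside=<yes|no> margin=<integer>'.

d = (22, 15),  |d|² = 709;  R = 1+3 = 4,  c = 709−4² = 693
v_rel = (11, 7),  |v_rel|² = 170;  v_rel·d = (11)·(22) + (7)·(15) = 347
170·t² − 694·t + 693 = 0  ⇒  m = 347² − 170·693 = 2599
m = 2599 > 0,  v_rel·d = 347 > 0  ⇒  inside

inside=yes margin=2599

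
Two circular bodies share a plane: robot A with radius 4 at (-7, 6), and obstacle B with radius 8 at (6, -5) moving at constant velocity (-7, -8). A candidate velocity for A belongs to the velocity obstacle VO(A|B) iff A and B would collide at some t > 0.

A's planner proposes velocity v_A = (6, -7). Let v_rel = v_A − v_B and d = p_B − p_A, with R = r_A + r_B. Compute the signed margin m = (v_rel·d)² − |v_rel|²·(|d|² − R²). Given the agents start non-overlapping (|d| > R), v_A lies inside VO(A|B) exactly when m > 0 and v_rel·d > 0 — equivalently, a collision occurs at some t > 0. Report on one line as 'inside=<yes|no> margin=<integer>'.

d = (13, -11),  |d|² = 290;  R = 4+8 = 12,  c = 290−12² = 146
v_rel = (13, 1),  |v_rel|² = 170;  v_rel·d = (13)·(13) + (1)·(-11) = 158
170·t² − 316·t + 146 = 0  ⇒  m = 158² − 170·146 = 144
m = 144 > 0,  v_rel·d = 158 > 0  ⇒  inside

inside=yes margin=144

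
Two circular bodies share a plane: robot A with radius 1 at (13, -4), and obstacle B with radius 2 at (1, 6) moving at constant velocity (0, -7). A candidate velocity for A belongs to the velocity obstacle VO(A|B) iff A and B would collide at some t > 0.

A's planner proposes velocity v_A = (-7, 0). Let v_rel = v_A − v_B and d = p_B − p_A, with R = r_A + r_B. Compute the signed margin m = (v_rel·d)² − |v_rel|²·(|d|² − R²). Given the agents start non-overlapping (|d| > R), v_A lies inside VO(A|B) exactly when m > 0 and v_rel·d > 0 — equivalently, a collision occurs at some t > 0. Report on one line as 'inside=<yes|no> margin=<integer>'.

d = (-12, 10),  |d|² = 244;  R = 1+2 = 3,  c = 244−3² = 235
v_rel = (-7, 7),  |v_rel|² = 98;  v_rel·d = (-7)·(-12) + (7)·(10) = 154
98·t² − 308·t + 235 = 0  ⇒  m = 154² − 98·235 = 686
m = 686 > 0,  v_rel·d = 154 > 0  ⇒  inside

inside=yes margin=686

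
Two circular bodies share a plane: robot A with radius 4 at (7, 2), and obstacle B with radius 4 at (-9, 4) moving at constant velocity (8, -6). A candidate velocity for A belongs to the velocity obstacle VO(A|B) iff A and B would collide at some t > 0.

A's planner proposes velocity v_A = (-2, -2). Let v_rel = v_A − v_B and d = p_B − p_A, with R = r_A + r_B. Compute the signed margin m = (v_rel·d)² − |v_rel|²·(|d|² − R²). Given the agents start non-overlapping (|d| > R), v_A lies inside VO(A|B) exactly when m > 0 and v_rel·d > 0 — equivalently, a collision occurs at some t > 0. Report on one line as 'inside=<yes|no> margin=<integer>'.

d = (-16, 2),  |d|² = 260;  R = 4+4 = 8,  c = 260−8² = 196
v_rel = (-10, 4),  |v_rel|² = 116;  v_rel·d = (-10)·(-16) + (4)·(2) = 168
116·t² − 336·t + 196 = 0  ⇒  m = 168² − 116·196 = 5488
m = 5488 > 0,  v_rel·d = 168 > 0  ⇒  inside

inside=yes margin=5488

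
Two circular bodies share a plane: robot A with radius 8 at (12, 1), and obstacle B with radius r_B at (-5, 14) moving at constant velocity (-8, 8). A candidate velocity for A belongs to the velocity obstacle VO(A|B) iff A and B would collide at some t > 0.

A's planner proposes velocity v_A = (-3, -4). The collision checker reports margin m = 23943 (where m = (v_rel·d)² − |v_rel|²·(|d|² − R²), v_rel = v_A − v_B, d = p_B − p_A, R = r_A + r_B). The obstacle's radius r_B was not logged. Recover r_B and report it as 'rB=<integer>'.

m = 23943
d = (-17, 13);  v_rel = (5, -12),  |v_rel|² = 169
v_rel×d = (5)·(13) − (-12)·(-17) = -139
since m = R²·169 − (-139)²:  R² = (19321 + 23943) / 169 = 256
R = √256 = 16  ⇒  r_B = 16 − 8 = 8

rB=8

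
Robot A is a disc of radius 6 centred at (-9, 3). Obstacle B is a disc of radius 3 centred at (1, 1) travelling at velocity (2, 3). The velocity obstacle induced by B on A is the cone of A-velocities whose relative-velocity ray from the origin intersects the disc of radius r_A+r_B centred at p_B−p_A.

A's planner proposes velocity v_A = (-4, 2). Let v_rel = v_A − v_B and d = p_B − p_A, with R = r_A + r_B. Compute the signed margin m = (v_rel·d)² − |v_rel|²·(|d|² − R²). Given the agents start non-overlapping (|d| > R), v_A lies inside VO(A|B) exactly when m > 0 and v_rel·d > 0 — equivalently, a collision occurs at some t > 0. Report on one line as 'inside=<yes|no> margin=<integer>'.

d = (10, -2),  |d|² = 104;  R = 6+3 = 9,  c = 104−9² = 23
v_rel = (-6, -1),  |v_rel|² = 37;  v_rel·d = (-6)·(10) + (-1)·(-2) = -58
37·t² + 116·t + 23 = 0  ⇒  m = (-58)² − 37·23 = 2513
m = 2513 > 0,  v_rel·d = -58 < 0  ⇒  outside

inside=no margin=2513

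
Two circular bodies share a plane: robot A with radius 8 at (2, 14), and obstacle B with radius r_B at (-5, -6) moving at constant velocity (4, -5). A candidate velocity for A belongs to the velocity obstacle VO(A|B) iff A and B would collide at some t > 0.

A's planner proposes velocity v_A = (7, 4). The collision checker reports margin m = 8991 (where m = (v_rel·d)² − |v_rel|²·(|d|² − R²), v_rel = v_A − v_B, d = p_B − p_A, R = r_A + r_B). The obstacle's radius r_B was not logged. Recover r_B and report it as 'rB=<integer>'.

m = 8991
d = (-7, -20);  v_rel = (3, 9),  |v_rel|² = 90
v_rel×d = (3)·(-20) − (9)·(-7) = 3
since m = R²·90 − 3²:  R² = (9 + 8991) / 90 = 100
R = √100 = 10  ⇒  r_B = 10 − 8 = 2

rB=2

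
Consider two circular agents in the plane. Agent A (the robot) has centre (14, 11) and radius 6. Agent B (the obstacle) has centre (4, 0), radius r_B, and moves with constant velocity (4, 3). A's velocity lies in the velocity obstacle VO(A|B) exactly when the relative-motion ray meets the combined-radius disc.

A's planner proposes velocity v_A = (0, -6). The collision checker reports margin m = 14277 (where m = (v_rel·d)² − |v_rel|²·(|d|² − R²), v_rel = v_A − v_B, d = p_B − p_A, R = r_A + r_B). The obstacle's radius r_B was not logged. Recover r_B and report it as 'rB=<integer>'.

m = 14277
d = (-10, -11);  v_rel = (-4, -9),  |v_rel|² = 97
v_rel×d = (-4)·(-11) − (-9)·(-10) = -46
since m = R²·97 − (-46)²:  R² = (2116 + 14277) / 97 = 169
R = √169 = 13  ⇒  r_B = 13 − 6 = 7

rB=7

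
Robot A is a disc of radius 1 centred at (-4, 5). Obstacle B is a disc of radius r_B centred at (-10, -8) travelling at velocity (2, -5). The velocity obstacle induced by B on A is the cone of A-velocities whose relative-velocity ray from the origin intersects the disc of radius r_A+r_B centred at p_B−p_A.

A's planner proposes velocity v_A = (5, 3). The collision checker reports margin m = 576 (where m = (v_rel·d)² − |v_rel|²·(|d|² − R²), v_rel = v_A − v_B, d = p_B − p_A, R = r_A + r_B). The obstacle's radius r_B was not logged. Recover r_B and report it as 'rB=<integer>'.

m = 576
d = (-6, -13);  v_rel = (3, 8),  |v_rel|² = 73
v_rel×d = (3)·(-13) − (8)·(-6) = 9
since m = R²·73 − 9²:  R² = (81 + 576) / 73 = 9
R = √9 = 3  ⇒  r_B = 3 − 1 = 2

rB=2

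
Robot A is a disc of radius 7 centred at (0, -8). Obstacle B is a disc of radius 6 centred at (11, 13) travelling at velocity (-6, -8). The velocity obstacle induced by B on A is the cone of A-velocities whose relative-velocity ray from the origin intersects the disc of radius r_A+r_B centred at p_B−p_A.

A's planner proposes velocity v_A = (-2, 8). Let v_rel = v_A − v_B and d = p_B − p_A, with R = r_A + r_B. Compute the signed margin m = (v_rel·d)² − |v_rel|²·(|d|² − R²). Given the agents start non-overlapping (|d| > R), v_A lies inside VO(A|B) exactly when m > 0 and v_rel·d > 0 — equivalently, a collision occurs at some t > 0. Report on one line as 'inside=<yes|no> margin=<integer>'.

d = (11, 21),  |d|² = 562;  R = 7+6 = 13,  c = 562−13² = 393
v_rel = (4, 16),  |v_rel|² = 272;  v_rel·d = (4)·(11) + (16)·(21) = 380
272·t² − 760·t + 393 = 0  ⇒  m = 380² − 272·393 = 37504
m = 37504 > 0,  v_rel·d = 380 > 0  ⇒  inside

inside=yes margin=37504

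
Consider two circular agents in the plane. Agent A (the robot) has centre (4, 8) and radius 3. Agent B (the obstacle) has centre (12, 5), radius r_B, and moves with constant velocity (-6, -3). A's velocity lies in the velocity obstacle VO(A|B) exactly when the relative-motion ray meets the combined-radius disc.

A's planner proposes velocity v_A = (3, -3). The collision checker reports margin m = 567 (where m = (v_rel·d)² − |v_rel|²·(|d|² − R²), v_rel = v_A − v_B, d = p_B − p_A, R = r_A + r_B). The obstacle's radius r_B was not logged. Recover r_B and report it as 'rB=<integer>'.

m = 567
d = (8, -3);  v_rel = (9, 0),  |v_rel|² = 81
v_rel×d = (9)·(-3) − (0)·(8) = -27
since m = R²·81 − (-27)²:  R² = (729 + 567) / 81 = 16
R = √16 = 4  ⇒  r_B = 4 − 3 = 1

rB=1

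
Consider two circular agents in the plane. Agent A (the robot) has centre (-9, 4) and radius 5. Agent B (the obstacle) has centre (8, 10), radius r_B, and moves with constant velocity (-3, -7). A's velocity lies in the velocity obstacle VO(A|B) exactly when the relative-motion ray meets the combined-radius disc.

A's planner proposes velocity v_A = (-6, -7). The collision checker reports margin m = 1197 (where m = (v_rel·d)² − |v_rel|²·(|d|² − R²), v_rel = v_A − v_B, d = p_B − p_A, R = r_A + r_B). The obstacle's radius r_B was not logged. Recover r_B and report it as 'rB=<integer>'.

m = 1197
d = (17, 6);  v_rel = (-3, 0),  |v_rel|² = 9
v_rel×d = (-3)·(6) − (0)·(17) = -18
since m = R²·9 − (-18)²:  R² = (324 + 1197) / 9 = 169
R = √169 = 13  ⇒  r_B = 13 − 5 = 8

rB=8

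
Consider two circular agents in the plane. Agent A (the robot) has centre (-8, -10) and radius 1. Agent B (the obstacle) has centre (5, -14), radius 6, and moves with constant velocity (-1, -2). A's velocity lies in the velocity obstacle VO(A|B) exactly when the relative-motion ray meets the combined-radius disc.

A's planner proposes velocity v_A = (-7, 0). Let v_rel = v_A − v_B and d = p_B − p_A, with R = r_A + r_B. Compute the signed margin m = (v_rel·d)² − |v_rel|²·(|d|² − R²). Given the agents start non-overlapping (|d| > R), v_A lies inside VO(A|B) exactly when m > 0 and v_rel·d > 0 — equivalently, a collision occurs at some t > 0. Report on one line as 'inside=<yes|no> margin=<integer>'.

d = (13, -4),  |d|² = 185;  R = 1+6 = 7,  c = 185−7² = 136
v_rel = (-6, 2),  |v_rel|² = 40;  v_rel·d = (-6)·(13) + (2)·(-4) = -86
40·t² + 172·t + 136 = 0  ⇒  m = (-86)² − 40·136 = 1956
m = 1956 > 0,  v_rel·d = -86 < 0  ⇒  outside

inside=no margin=1956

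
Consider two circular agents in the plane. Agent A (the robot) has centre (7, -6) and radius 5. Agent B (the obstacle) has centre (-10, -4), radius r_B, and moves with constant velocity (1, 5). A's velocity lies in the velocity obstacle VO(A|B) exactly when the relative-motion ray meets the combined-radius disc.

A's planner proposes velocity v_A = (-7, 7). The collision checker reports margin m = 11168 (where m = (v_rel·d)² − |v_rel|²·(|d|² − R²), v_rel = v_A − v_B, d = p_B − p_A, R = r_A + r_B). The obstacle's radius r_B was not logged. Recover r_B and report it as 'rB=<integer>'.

m = 11168
d = (-17, 2);  v_rel = (-8, 2),  |v_rel|² = 68
v_rel×d = (-8)·(2) − (2)·(-17) = 18
since m = R²·68 − 18²:  R² = (324 + 11168) / 68 = 169
R = √169 = 13  ⇒  r_B = 13 − 5 = 8

rB=8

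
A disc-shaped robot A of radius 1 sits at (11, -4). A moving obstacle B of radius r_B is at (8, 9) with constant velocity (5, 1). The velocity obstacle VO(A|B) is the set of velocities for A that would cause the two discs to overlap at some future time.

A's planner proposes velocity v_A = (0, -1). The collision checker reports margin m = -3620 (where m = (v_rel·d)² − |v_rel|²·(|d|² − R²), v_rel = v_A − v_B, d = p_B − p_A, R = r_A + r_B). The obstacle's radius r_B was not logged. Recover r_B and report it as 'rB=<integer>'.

m = -3620
d = (-3, 13);  v_rel = (-5, -2),  |v_rel|² = 29
v_rel×d = (-5)·(13) − (-2)·(-3) = -71
since m = R²·29 − (-71)²:  R² = (5041 + -3620) / 29 = 49
R = √49 = 7  ⇒  r_B = 7 − 1 = 6

rB=6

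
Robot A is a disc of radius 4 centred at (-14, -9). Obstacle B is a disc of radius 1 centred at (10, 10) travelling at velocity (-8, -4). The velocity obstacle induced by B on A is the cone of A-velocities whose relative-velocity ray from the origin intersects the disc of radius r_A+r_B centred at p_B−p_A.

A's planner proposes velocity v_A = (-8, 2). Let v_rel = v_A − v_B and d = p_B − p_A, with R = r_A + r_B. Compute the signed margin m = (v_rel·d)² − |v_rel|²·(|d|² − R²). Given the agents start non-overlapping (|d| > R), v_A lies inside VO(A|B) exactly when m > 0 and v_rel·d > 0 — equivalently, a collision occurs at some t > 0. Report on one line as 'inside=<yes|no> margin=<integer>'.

d = (24, 19),  |d|² = 937;  R = 4+1 = 5,  c = 937−5² = 912
v_rel = (0, 6),  |v_rel|² = 36;  v_rel·d = (0)·(24) + (6)·(19) = 114
36·t² − 228·t + 912 = 0  ⇒  m = 114² − 36·912 = -19836
m = -19836 < 0,  v_rel·d = 114 > 0  ⇒  outside

inside=no margin=-19836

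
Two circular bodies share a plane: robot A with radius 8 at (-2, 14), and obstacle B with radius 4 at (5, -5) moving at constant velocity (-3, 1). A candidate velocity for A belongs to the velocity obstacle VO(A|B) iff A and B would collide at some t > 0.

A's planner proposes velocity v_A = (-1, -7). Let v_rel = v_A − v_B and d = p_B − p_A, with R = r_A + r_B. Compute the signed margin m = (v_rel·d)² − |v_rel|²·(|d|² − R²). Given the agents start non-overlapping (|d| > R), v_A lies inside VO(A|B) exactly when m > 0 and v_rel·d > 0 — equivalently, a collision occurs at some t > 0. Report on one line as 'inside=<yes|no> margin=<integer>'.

d = (7, -19),  |d|² = 410;  R = 8+4 = 12,  c = 410−12² = 266
v_rel = (2, -8),  |v_rel|² = 68;  v_rel·d = (2)·(7) + (-8)·(-19) = 166
68·t² − 332·t + 266 = 0  ⇒  m = 166² − 68·266 = 9468
m = 9468 > 0,  v_rel·d = 166 > 0  ⇒  inside

inside=yes margin=9468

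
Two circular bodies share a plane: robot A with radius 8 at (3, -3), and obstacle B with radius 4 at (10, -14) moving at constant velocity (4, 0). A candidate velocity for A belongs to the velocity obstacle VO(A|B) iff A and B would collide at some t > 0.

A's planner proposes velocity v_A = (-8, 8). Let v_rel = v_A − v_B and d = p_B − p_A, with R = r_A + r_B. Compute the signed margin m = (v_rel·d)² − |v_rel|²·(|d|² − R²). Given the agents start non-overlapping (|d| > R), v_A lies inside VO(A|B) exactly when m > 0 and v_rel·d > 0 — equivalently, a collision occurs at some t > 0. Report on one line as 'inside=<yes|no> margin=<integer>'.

d = (7, -11),  |d|² = 170;  R = 8+4 = 12,  c = 170−12² = 26
v_rel = (-12, 8),  |v_rel|² = 208;  v_rel·d = (-12)·(7) + (8)·(-11) = -172
208·t² + 344·t + 26 = 0  ⇒  m = (-172)² − 208·26 = 24176
m = 24176 > 0,  v_rel·d = -172 < 0  ⇒  outside

inside=no margin=24176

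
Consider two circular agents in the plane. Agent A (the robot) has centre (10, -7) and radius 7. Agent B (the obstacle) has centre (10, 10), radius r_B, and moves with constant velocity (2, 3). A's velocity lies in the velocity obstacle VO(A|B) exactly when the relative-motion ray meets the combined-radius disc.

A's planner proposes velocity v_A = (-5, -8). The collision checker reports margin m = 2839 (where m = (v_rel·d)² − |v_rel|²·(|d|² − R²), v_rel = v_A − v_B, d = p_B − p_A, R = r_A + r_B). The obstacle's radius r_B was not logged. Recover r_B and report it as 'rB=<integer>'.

m = 2839
d = (0, 17);  v_rel = (-7, -11),  |v_rel|² = 170
v_rel×d = (-7)·(17) − (-11)·(0) = -119
since m = R²·170 − (-119)²:  R² = (14161 + 2839) / 170 = 100
R = √100 = 10  ⇒  r_B = 10 − 7 = 3

rB=3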